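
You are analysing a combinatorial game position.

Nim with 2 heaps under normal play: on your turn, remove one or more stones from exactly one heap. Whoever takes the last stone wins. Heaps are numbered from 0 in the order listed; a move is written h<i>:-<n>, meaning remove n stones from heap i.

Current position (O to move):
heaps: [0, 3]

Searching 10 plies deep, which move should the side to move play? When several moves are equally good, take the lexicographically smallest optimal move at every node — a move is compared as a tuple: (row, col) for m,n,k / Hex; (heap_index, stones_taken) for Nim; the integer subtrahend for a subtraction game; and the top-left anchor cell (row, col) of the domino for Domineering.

O's best at [(0,3)]: h1:-3

[(0,3)] O move#1: h1:-1:-1/(0,2), h1:-2:-1/(0,1), h1:-3:+1/(0,0)*
[(0,0)] end (terminal -1, X#2); searched (0,3) to 10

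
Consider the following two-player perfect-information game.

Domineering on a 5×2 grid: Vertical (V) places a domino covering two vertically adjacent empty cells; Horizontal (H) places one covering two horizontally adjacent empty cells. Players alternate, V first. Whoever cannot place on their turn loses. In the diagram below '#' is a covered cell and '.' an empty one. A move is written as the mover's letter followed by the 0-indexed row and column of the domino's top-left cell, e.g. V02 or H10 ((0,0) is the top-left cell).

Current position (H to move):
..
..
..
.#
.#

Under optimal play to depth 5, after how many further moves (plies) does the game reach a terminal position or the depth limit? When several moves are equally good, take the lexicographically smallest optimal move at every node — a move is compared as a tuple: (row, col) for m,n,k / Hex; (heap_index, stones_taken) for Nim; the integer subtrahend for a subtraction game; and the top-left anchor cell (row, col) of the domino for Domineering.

ply 1, H at ../../../.#/.# | H00=-1→##/../../.#/.#; H10=+1→../##/../.#/.#*; H20=-1→../../##/.#/.#
ply 2, V at ../##/../.#/.# | V20=-1→../##/#./##/.#*; V30=-1→../##/../##/##
ply 3, H at ../##/#./##/.# | H00=+1→##/##/#./##/.#*
ply 4: ##/##/#./##/.# is terminal -1 (V); from ../../../.#/.# depth 5

PV length from [../../../.#/.#]: 3 plies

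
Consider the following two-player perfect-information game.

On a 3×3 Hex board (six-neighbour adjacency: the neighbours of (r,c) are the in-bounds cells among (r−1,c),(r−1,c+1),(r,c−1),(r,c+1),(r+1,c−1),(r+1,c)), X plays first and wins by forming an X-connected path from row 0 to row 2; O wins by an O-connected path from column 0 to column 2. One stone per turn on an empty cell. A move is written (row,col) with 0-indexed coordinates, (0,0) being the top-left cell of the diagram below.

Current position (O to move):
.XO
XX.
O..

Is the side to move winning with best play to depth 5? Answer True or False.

ply 1, O at .XO/XX./O.. | (0,0)=-1→OXO/XX./O..; (1,2)=-1→.XO/XXO/O..; (2,1)=+1→.XO/XX./OO.*; (2,2)=-1→.XO/XX./O.O
ply 2, X at .XO/XX./OO. | (0,0)=-1→XXO/XX./OO.*; (1,2)=-1→.XO/XXX/OO.; (2,2)=-1→.XO/XX./OOX
ply 3, O at XXO/XX./OO. | (1,2)=+1→XXO/XXO/OO.*; (2,2)=+1→XXO/XX./OOO
ply 4: XXO/XXO/OO. is terminal -1 (X); from .XO/XX./O.. depth 5

O winning at [.XO/XX./O..]: True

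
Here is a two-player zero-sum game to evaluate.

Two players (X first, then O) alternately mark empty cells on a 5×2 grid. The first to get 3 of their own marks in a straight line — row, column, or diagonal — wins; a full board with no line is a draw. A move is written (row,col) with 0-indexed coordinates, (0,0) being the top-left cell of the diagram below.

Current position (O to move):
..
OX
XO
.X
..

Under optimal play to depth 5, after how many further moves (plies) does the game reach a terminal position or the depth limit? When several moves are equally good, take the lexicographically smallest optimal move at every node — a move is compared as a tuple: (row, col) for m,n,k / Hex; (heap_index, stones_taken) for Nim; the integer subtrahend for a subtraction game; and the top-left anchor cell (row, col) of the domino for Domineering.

PV length from [../OX/XO/.X/..]: 5 plies

ply 1, O at ../OX/XO/.X/.. | (0,0)=+0→O./OX/XO/.X/..*; (0,1)=+0→.O/OX/XO/.X/..; (3,0)=+0→../OX/XO/OX/..; (4,0)=+0→../OX/XO/.X/O.; (4,1)=+0→../OX/XO/.X/.O
ply 2, X at O./OX/XO/.X/.. | (0,1)=+0→OX/OX/XO/.X/..*; (3,0)=+0→O./OX/XO/XX/..; (4,0)=+0→O./OX/XO/.X/X.; (4,1)=+0→O./OX/XO/.X/.X
ply 3, O at OX/OX/XO/.X/.. | (3,0)=+0→OX/OX/XO/OX/..*; (4,0)=+0→OX/OX/XO/.X/O.; (4,1)=+0→OX/OX/XO/.X/.O
ply 4, X at OX/OX/XO/OX/.. | (4,0)=+0→OX/OX/XO/OX/X.*; (4,1)=+0→OX/OX/XO/OX/.X
ply 5, O at OX/OX/XO/OX/X. | (4,1)=+0→OX/OX/XO/OX/XO*
ply 6: OX/OX/XO/OX/XO is terminal +0 (X); from ../OX/XO/.X/.. depth 5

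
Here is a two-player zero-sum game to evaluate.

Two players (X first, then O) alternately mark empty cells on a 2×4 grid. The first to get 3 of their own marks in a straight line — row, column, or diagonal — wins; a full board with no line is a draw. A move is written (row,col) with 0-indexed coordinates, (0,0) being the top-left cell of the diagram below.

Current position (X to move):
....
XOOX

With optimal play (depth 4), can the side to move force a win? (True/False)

[..../XOOX] X move#1: (0,0):+0/X.../XOOX*, (0,1):+0/.X../XOOX, (0,2):+0/..X./XOOX, (0,3):+0/...X/XOOX
[X.../XOOX] O move#2: (0,1):+0/XO../XOOX*, (0,2):+0/X.O./XOOX, (0,3):+0/X..O/XOOX
[XO../XOOX] X move#3: (0,2):+0/XOX./XOOX*, (0,3):+0/XO.X/XOOX
[XOX./XOOX] O move#4: (0,3):+0/XOXO/XOOX*
[XOXO/XOOX] end (terminal +0, X#5); searched ..../XOOX to 4

X winning at [..../XOOX]: False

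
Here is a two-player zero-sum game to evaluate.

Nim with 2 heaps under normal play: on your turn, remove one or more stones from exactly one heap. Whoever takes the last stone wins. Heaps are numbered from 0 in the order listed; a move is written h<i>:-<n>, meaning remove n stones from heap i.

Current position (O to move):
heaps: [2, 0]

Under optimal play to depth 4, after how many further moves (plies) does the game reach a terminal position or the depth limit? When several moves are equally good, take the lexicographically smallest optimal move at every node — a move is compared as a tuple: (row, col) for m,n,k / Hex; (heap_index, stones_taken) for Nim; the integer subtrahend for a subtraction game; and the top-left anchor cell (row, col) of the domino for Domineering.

ply 1, O at (2,0) | h0:-1=-1→(1,0); h0:-2=+1→(0,0)*
ply 2: (0,0) is terminal -1 (X); from (2,0) depth 4

PV length from [(2,0)]: 1 ply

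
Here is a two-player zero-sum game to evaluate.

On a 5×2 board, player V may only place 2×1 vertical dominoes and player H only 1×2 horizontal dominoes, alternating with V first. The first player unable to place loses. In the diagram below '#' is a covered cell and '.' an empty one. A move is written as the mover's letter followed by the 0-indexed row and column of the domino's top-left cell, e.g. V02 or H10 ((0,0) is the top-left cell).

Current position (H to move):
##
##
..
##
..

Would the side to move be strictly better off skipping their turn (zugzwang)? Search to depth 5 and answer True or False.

p1 H@[##/##/../##/..]: H20[##/##/##/##/..]+1* H40[##/##/../##/##]+1
p2 V@[##/##/##/##/..] terminal -1; root [##/##/../##/..] d5
pass branch (V moves first from the same position):
  | p1 V@[##/##/../##/..] terminal -1; root [##/##/../##/..] d5
H moving scores +1; H passing scores +1

zugzwang(##/##/../##/.., H) = False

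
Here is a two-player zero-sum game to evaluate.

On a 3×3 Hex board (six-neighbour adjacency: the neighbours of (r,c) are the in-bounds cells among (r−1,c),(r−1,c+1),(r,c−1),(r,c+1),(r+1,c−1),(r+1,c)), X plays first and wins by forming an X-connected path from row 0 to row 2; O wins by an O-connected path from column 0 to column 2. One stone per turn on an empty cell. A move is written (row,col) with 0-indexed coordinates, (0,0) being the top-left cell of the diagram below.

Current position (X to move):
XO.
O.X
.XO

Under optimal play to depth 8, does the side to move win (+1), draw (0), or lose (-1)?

[XO./O.X/.XO] X move#1: (0,2):+1/XOX/O.X/.XO*, (1,1):-1/XO./OXX/.XO, (2,0):-1/XO./O.X/XXO
[XOX/O.X/.XO] end (terminal -1, O#2); searched XO./O.X/.XO to 8

value(XO./O.X/.XO, X) = +1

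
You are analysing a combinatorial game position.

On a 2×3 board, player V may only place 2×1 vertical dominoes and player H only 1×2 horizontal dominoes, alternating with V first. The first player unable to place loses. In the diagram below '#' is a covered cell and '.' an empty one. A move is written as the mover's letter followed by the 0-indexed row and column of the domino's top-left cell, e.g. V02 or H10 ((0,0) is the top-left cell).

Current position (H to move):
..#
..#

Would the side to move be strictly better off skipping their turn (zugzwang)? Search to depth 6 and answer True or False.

[..#/..#] H move#1: H00:+1/###/..#*, H10:+1/..#/###
[###/..#] end (terminal -1, V#2); searched ..#/..# to 6
suppose H passes — search the same position with V to move:
pass> [..#/..#] V move#1: V00:+1/#.#/#.#*, V01:+1/.##/.##
pass> [#.#/#.#] end (terminal -1, H#2); searched ..#/..# to 6
for H: play +1, pass -1

zugzwang(..#/..#, H) = False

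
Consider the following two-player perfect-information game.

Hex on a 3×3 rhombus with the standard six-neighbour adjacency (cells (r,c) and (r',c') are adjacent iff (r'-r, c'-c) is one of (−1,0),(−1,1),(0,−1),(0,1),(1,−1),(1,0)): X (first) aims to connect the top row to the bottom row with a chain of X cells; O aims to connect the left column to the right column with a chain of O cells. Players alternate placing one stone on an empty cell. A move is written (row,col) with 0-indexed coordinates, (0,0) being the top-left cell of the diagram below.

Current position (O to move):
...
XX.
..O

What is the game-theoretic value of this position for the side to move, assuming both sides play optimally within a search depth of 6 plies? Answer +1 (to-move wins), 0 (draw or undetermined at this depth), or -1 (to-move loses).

p1 O@[.../XX./..O]: (0,0)[O../XX./..O]-1* (0,1)[.O./XX./..O]-1 (0,2)[..O/XX./..O]-1 (1,2)[.../XXO/..O]-1 (2,0)[.../XX./O.O]-1 (2,1)[.../XX./.OO]-1
p2 X@[O../XX./..O]: (0,1)[OX./XX./..O]+1* (0,2)[O.X/XX./..O]+1 (1,2)[O../XXX/..O]+1 (2,0)[O../XX./X.O]+1 (2,1)[O../XX./.XO]+1
p3 O@[OX./XX./..O]: (0,2)[OXO/XX./..O]-1* (1,2)[OX./XXO/..O]-1 (2,0)[OX./XX./O.O]-1 (2,1)[OX./XX./.OO]-1
p4 X@[OXO/XX./..O]: (1,2)[OXO/XXX/..O]+1* (2,0)[OXO/XX./X.O]+1 (2,1)[OXO/XX./.XO]+1
p5 O@[OXO/XXX/..O]: (2,0)[OXO/XXX/O.O]-1* (2,1)[OXO/XXX/.OO]-1
p6 X@[OXO/XXX/O.O]: (2,1)[OXO/XXX/OXO]+1*
p7 O@[OXO/XXX/OXO] terminal -1; root [.../XX./..O] d6

value(.../XX./..O, O) = -1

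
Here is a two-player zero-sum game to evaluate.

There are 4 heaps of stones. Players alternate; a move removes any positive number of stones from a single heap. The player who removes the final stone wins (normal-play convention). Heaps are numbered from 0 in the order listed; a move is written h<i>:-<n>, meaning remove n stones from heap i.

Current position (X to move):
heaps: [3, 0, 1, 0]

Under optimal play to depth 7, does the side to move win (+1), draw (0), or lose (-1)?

p1 X@[(3,0,1,0)]: h0:-1[(2,0,1,0)]-1 h0:-2[(1,0,1,0)]+1* h0:-3[(0,0,1,0)]-1 h2:-1[(3,0,0,0)]-1
p2 O@[(1,0,1,0)]: h0:-1[(0,0,1,0)]-1* h2:-1[(1,0,0,0)]-1
p3 X@[(0,0,1,0)]: h2:-1[(0,0,0,0)]+1*
p4 O@[(0,0,0,0)] terminal -1; root [(3,0,1,0)] d7

value((3,0,1,0), X) = +1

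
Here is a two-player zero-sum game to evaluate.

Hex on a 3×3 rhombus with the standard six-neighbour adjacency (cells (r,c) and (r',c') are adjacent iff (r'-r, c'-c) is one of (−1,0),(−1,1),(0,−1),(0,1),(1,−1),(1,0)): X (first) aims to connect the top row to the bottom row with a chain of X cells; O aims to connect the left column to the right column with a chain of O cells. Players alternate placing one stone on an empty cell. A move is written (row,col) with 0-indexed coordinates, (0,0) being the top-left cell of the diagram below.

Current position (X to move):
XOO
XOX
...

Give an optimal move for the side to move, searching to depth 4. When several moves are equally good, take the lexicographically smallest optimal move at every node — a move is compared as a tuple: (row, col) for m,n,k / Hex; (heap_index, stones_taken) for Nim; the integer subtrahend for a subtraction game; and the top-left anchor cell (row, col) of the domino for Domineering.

p1 X@[XOO/XOX/...]: (2,0)[XOO/XOX/X..]+1* (2,1)[XOO/XOX/.X.]-1 (2,2)[XOO/XOX/..X]-1
p2 O@[XOO/XOX/X..] terminal -1; root [XOO/XOX/...] d4

X's best at [XOO/XOX/...]: (2,0)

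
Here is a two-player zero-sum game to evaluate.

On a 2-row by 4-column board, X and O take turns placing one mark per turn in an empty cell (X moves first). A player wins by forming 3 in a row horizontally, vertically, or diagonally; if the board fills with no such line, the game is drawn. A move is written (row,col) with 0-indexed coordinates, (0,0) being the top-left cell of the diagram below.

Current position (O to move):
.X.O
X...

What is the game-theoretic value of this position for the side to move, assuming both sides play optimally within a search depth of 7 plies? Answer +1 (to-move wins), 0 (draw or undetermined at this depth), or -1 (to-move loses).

value(.X.O/X..., O) = 0

p1 O@[.X.O/X...]: (0,0)[OX.O/X...]+0* (0,2)[.XOO/X...]+0 (1,1)[.X.O/XO..]+0 (1,2)[.X.O/X.O.]+0 (1,3)[.X.O/X..O]+0
p2 X@[OX.O/X...]: (0,2)[OXXO/X...]+0* (1,1)[OX.O/XX..]+0 (1,2)[OX.O/X.X.]+0 (1,3)[OX.O/X..X]+0
p3 O@[OXXO/X...]: (1,1)[OXXO/XO..]+0* (1,2)[OXXO/X.O.]+0 (1,3)[OXXO/X..O]+0
p4 X@[OXXO/XO..]: (1,2)[OXXO/XOX.]+0* (1,3)[OXXO/XO.X]+0
p5 O@[OXXO/XOX.]: (1,3)[OXXO/XOXO]+0*
p6 X@[OXXO/XOXO] terminal +0; root [.X.O/X...] d7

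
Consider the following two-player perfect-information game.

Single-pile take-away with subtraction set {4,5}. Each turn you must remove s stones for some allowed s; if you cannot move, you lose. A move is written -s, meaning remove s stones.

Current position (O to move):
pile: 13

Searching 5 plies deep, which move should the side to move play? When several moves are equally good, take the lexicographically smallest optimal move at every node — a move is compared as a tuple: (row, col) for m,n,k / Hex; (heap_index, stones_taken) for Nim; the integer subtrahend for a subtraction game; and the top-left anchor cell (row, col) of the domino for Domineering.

ply 1, O at 13 | -4=+1→9*; -5=-1→8
ply 2, X at 9 | -4=-1→5*; -5=-1→4
ply 3, O at 5 | -4=+1→1*; -5=+1→0
ply 4: 1 is terminal -1 (X); from 13 depth 5

O's best at [13]: -4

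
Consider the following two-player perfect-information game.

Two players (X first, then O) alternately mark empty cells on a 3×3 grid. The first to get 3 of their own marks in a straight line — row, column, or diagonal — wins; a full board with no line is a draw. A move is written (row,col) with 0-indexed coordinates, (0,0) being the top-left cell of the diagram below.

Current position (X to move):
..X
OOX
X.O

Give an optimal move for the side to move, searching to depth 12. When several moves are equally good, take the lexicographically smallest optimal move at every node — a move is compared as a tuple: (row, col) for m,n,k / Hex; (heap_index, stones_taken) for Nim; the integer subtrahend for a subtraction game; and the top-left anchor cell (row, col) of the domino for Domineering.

X's best at [..X/OOX/X.O]: (0,0)

[..X/OOX/X.O] X move#1: (0,0):+0/X.X/OOX/X.O*, (0,1):-1/.XX/OOX/X.O, (2,1):-1/..X/OOX/XXO
[X.X/OOX/X.O] O move#2: (0,1):+0/XOX/OOX/X.O*, (2,1):-1/X.X/OOX/XOO
[XOX/OOX/X.O] X move#3: (2,1):+0/XOX/OOX/XXO*
[XOX/OOX/XXO] end (terminal +0, O#4); searched ..X/OOX/X.O to 12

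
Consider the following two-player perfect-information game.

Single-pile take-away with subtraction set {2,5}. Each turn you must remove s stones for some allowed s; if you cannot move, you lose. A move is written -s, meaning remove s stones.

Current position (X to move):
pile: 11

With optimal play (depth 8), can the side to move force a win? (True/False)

X winning at [11]: False

[11] X move#1: -2:-1/9*, -5:-1/6
[9] O move#2: -2:+1/7*, -5:+1/4
[7] X move#3: -2:-1/5*, -5:-1/2
[5] O move#4: -2:-1/3, -5:+1/0*
[0] end (terminal -1, X#5); searched 11 to 8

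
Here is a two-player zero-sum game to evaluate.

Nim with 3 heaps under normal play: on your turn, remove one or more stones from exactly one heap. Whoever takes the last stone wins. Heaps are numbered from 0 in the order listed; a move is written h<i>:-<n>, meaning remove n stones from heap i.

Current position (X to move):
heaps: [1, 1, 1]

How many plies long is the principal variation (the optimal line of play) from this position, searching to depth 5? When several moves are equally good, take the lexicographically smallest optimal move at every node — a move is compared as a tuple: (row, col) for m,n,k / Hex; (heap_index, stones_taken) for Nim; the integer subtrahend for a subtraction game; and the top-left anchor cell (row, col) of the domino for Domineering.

PV length from [(1,1,1)]: 3 plies

p1 X@[(1,1,1)]: h0:-1[(0,1,1)]+1* h1:-1[(1,0,1)]+1 h2:-1[(1,1,0)]+1
p2 O@[(0,1,1)]: h1:-1[(0,0,1)]-1* h2:-1[(0,1,0)]-1
p3 X@[(0,0,1)]: h2:-1[(0,0,0)]+1*
p4 O@[(0,0,0)] terminal -1; root [(1,1,1)] d5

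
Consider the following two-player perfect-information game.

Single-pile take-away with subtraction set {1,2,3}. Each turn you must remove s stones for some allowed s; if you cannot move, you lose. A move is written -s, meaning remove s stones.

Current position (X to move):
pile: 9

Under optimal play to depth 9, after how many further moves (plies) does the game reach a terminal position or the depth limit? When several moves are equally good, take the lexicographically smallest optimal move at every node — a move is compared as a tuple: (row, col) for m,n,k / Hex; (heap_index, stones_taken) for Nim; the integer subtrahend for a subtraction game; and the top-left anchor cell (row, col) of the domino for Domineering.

ply 1, X at 9 | -1=+1→8*; -2=-1→7; -3=-1→6
ply 2, O at 8 | -1=-1→7*; -2=-1→6; -3=-1→5
ply 3, X at 7 | -1=-1→6; -2=-1→5; -3=+1→4*
ply 4, O at 4 | -1=-1→3*; -2=-1→2; -3=-1→1
ply 5, X at 3 | -1=-1→2; -2=-1→1; -3=+1→0*
ply 6: 0 is terminal -1 (O); from 9 depth 9

PV length from [9]: 5 plies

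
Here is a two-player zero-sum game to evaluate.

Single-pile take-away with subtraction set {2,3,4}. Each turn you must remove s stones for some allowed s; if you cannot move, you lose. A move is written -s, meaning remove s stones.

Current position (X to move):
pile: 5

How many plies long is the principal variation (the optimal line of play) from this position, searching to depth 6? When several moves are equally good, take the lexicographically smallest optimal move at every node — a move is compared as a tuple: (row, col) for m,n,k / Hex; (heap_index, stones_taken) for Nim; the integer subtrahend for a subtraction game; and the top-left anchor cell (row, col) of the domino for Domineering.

PV length from [5]: 1 ply

p1 X@[5]: -2[3]-1 -3[2]-1 -4[1]+1*
p2 O@[1] terminal -1; root [5] d6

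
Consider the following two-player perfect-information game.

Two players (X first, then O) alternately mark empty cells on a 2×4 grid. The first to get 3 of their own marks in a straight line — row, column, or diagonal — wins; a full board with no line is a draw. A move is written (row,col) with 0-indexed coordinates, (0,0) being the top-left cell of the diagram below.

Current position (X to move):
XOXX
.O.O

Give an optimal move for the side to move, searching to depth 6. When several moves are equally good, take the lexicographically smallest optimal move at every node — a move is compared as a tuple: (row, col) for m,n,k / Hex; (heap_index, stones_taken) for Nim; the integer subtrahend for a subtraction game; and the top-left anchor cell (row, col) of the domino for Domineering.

ply 1, X at XOXX/.O.O | (1,0)=-1→XOXX/XO.O; (1,2)=+0→XOXX/.OXO*
ply 2, O at XOXX/.OXO | (1,0)=+0→XOXX/OOXO*
ply 3: XOXX/OOXO is terminal +0 (X); from XOXX/.O.O depth 6

X's best at [XOXX/.O.O]: (1,2)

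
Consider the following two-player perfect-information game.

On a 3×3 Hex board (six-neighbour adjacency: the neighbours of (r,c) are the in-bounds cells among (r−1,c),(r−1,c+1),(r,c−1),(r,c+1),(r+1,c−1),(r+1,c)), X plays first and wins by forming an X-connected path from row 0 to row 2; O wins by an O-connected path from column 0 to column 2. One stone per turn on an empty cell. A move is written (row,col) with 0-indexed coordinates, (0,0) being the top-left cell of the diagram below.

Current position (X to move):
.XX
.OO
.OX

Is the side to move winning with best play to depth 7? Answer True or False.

p1 X@[.XX/.OO/.OX]: (0,0)[XXX/.OO/.OX]-1* (1,0)[.XX/XOO/.OX]-1 (2,0)[.XX/.OO/XOX]-1
p2 O@[XXX/.OO/.OX]: (1,0)[XXX/OOO/.OX]+1* (2,0)[XXX/.OO/OOX]+1
p3 X@[XXX/OOO/.OX] terminal -1; root [.XX/.OO/.OX] d7

X winning at [.XX/.OO/.OX]: False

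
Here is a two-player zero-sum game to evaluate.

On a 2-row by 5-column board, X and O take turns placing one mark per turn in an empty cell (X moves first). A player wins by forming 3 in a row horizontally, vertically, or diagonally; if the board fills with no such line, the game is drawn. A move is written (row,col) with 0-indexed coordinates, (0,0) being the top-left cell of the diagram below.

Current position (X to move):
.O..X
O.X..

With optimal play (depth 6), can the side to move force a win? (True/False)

X winning at [.O..X/O.X..]: True

p1 X@[.O..X/O.X..]: (0,0)[XO..X/O.X..]+0 (0,2)[.OX.X/O.X..]+1* (0,3)[.O.XX/O.X..]+0 (1,1)[.O..X/OXX..]+0 (1,3)[.O..X/O.XX.]+1 (1,4)[.O..X/O.X.X]+0
p2 O@[.OX.X/O.X..]: (0,0)[OOX.X/O.X..]-1* (0,3)[.OXOX/O.X..]-1 (1,1)[.OX.X/OOX..]-1 (1,3)[.OX.X/O.XO.]-1 (1,4)[.OX.X/O.X.O]-1
p3 X@[OOX.X/O.X..]: (0,3)[OOXXX/O.X..]+1* (1,1)[OOX.X/OXX..]+1 (1,3)[OOX.X/O.XX.]+1 (1,4)[OOX.X/O.X.X]+1
p4 O@[OOXXX/O.X..] terminal -1; root [.O..X/O.X..] d6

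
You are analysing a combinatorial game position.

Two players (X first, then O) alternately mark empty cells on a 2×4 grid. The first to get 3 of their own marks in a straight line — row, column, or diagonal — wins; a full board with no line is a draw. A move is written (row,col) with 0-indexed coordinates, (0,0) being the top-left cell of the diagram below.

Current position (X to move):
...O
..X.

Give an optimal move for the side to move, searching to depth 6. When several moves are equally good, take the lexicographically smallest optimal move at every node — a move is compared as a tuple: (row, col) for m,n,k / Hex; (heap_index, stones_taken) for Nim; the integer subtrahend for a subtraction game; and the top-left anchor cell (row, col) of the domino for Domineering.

X's best at [...O/..X.]: (1,1)

[...O/..X.] X move#1: (0,0):+0/X..O/..X., (0,1):+0/.X.O/..X., (0,2):+0/..XO/..X., (1,0):+0/...O/X.X., (1,1):+1/...O/.XX.*, (1,3):+0/...O/..XX
[...O/.XX.] O move#2: (0,0):-1/O..O/.XX.*, (0,1):-1/.O.O/.XX., (0,2):-1/..OO/.XX., (1,0):-1/...O/OXX., (1,3):-1/...O/.XXO
[O..O/.XX.] X move#3: (0,1):+1/OX.O/.XX.*, (0,2):+1/O.XO/.XX., (1,0):+1/O..O/XXX., (1,3):+1/O..O/.XXX
[OX.O/.XX.] O move#4: (0,2):-1/OXOO/.XX.*, (1,0):-1/OX.O/OXX., (1,3):-1/OX.O/.XXO
[OXOO/.XX.] X move#5: (1,0):+1/OXOO/XXX.*, (1,3):+1/OXOO/.XXX
[OXOO/XXX.] end (terminal -1, O#6); searched ...O/..X. to 6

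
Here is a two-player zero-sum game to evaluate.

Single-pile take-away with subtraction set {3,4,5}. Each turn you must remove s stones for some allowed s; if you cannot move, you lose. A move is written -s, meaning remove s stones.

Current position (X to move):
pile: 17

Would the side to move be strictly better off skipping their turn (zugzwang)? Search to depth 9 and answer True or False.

zugzwang(17, X) = True

p1 X@[17]: -3[14]-1* -4[13]-1 -5[12]-1
p2 O@[14]: -3[11]-1 -4[10]+1* -5[9]+1
p3 X@[10]: -3[7]-1* -4[6]-1 -5[5]-1
p4 O@[7]: -3[4]-1 -4[3]-1 -5[2]+1*
p5 X@[2] terminal -1; root [17] d9
pass branch (O moves first from the same position):
  | p1 O@[17]: -3[14]-1* -4[13]-1 -5[12]-1
  | p2 X@[14]: -3[11]-1 -4[10]+1* -5[9]+1
  | p3 O@[10]: -3[7]-1* -4[6]-1 -5[5]-1
  | p4 X@[7]: -3[4]-1 -4[3]-1 -5[2]+1*
  | p5 O@[2] terminal -1; root [17] d9
X moving scores -1; X passing scores +1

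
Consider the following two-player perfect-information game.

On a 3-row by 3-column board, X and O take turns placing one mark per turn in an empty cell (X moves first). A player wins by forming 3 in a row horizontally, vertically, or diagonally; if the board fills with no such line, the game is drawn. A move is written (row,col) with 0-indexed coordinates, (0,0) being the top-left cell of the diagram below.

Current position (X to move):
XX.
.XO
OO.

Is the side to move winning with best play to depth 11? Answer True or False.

ply 1, X at XX./.XO/OO. | (0,2)=+1→XXX/.XO/OO.*; (1,0)=-1→XX./XXO/OO.; (2,2)=+1→XX./.XO/OOX
ply 2: XXX/.XO/OO. is terminal -1 (O); from XX./.XO/OO. depth 11

X winning at [XX./.XO/OO.]: True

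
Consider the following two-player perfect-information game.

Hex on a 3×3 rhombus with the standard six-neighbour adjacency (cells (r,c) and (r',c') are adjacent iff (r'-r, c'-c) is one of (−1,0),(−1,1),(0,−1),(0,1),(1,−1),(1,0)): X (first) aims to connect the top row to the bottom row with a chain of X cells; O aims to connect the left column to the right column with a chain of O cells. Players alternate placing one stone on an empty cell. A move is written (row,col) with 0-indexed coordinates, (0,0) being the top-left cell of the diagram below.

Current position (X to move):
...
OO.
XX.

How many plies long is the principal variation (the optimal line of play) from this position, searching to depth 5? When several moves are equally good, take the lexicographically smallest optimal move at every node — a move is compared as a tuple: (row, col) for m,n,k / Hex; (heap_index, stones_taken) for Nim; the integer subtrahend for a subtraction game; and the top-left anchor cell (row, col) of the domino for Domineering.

p1 X@[.../OO./XX.]: (0,0)[X../OO./XX.]-1* (0,1)[.X./OO./XX.]-1 (0,2)[..X/OO./XX.]-1 (1,2)[.../OOX/XX.]-1 (2,2)[.../OO./XXX]-1
p2 O@[X../OO./XX.]: (0,1)[XO./OO./XX.]+1* (0,2)[X.O/OO./XX.]+1 (1,2)[X../OOO/XX.]+1 (2,2)[X../OO./XXO]+1
p3 X@[XO./OO./XX.]: (0,2)[XOX/OO./XX.]-1* (1,2)[XO./OOX/XX.]-1 (2,2)[XO./OO./XXX]-1
p4 O@[XOX/OO./XX.]: (1,2)[XOX/OOO/XX.]+1* (2,2)[XOX/OO./XXO]-1
p5 X@[XOX/OOO/XX.] terminal -1; root [.../OO./XX.] d5

PV length from [.../OO./XX.]: 4 plies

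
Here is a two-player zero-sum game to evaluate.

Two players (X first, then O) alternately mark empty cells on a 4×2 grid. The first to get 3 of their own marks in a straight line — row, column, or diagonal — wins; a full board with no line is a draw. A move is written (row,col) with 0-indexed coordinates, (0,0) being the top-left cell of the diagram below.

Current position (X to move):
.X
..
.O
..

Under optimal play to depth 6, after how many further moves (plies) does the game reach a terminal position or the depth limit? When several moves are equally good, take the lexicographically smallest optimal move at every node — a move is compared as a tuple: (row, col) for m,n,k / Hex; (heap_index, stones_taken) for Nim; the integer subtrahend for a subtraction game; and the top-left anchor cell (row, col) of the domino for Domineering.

PV length from [.X/../.O/..]: 6 plies

p1 X@[.X/../.O/..]: (0,0)[XX/../.O/..]+0* (1,0)[.X/X./.O/..]+0 (1,1)[.X/.X/.O/..]+0 (2,0)[.X/../XO/..]+0 (3,0)[.X/../.O/X.]+0 (3,1)[.X/../.O/.X]+0
p2 O@[XX/../.O/..]: (1,0)[XX/O./.O/..]+0* (1,1)[XX/.O/.O/..]+0 (2,0)[XX/../OO/..]+0 (3,0)[XX/../.O/O.]+0 (3,1)[XX/../.O/.O]+0
p3 X@[XX/O./.O/..]: (1,1)[XX/OX/.O/..]+0* (2,0)[XX/O./XO/..]+0 (3,0)[XX/O./.O/X.]+0 (3,1)[XX/O./.O/.X]+0
p4 O@[XX/OX/.O/..]: (2,0)[XX/OX/OO/..]+0* (3,0)[XX/OX/.O/O.]+0 (3,1)[XX/OX/.O/.O]+0
p5 X@[XX/OX/OO/..]: (3,0)[XX/OX/OO/X.]+0* (3,1)[XX/OX/OO/.X]-1
p6 O@[XX/OX/OO/X.]: (3,1)[XX/OX/OO/XO]+0*
p7 X@[XX/OX/OO/XO] terminal +0; root [.X/../.O/..] d6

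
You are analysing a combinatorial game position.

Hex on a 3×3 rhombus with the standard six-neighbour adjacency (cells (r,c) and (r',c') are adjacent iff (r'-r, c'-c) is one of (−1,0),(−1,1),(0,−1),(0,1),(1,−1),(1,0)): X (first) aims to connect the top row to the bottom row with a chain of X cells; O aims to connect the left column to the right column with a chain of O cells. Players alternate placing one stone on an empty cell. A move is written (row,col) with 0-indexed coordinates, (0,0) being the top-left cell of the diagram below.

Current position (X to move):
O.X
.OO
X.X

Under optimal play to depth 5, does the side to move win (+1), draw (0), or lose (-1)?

value(O.X/.OO/X.X, X) = -1

p1 X@[O.X/.OO/X.X]: (0,1)[OXX/.OO/X.X]-1* (1,0)[O.X/XOO/X.X]-1 (2,1)[O.X/.OO/XXX]-1
p2 O@[OXX/.OO/X.X]: (1,0)[OXX/OOO/X.X]+1* (2,1)[OXX/.OO/XOX]-1
p3 X@[OXX/OOO/X.X] terminal -1; root [O.X/.OO/X.X] d5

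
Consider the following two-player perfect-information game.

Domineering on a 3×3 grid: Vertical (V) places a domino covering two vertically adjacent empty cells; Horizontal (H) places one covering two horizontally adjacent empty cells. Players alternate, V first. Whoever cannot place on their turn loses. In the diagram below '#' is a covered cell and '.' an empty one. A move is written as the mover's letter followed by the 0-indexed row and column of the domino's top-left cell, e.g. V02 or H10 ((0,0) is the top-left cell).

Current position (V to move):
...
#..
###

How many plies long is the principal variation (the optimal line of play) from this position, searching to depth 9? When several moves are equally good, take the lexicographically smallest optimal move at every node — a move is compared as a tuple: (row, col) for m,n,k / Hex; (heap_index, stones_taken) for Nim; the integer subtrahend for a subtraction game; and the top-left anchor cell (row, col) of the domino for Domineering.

PV length from [.../#../###]: 1 ply

ply 1, V at .../#../### | V01=+1→.#./##./###*; V02=-1→..#/#.#/###
ply 2: .#./##./### is terminal -1 (H); from .../#../### depth 9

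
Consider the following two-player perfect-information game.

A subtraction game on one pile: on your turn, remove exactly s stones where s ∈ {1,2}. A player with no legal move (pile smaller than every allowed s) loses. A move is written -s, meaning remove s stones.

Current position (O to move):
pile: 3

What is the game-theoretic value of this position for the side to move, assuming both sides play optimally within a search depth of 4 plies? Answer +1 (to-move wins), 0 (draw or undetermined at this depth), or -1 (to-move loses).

value(3, O) = -1

ply 1, O at 3 | -1=-1→2*; -2=-1→1
ply 2, X at 2 | -1=-1→1; -2=+1→0*
ply 3: 0 is terminal -1 (O); from 3 depth 4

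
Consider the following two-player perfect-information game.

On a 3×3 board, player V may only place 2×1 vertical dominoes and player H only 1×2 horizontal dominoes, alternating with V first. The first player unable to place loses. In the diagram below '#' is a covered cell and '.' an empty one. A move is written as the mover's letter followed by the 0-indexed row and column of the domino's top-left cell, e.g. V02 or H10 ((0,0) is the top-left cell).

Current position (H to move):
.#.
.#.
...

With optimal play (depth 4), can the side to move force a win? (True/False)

p1 H@[.#./.#./...]: H20[.#./.#./##.]-1* H21[.#./.#./.##]-1
p2 V@[.#./.#./##.]: V00[##./##./##.]+1* V02[.##/.##/##.]+1 V12[.#./.##/###]+1
p3 H@[##./##./##.] terminal -1; root [.#./.#./...] d4

H winning at [.#./.#./...]: False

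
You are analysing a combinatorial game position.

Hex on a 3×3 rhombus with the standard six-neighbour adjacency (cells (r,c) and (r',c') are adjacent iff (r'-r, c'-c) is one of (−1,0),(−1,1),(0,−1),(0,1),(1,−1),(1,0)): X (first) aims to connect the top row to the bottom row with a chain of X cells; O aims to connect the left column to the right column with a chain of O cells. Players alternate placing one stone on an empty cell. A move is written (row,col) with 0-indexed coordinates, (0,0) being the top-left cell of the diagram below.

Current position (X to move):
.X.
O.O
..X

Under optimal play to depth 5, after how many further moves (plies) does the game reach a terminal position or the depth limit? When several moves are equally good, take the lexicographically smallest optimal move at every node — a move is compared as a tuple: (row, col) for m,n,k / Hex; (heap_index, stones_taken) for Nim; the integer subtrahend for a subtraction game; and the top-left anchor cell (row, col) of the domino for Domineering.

PV length from [.X./O.O/..X]: 5 plies

ply 1, X at .X./O.O/..X | (0,0)=-1→XX./O.O/..X; (0,2)=-1→.XX/O.O/..X; (1,1)=+1→.X./OXO/..X*; (2,0)=-1→.X./O.O/X.X; (2,1)=-1→.X./O.O/.XX
ply 2, O at .X./OXO/..X | (0,0)=-1→OX./OXO/..X*; (0,2)=-1→.XO/OXO/..X; (2,0)=-1→.X./OXO/O.X; (2,1)=-1→.X./OXO/.OX
ply 3, X at OX./OXO/..X | (0,2)=+1→OXX/OXO/..X*; (2,0)=+1→OX./OXO/X.X; (2,1)=+1→OX./OXO/.XX
ply 4, O at OXX/OXO/..X | (2,0)=-1→OXX/OXO/O.X*; (2,1)=-1→OXX/OXO/.OX
ply 5, X at OXX/OXO/O.X | (2,1)=+1→OXX/OXO/OXX*
ply 6: OXX/OXO/OXX is terminal -1 (O); from .X./O.O/..X depth 5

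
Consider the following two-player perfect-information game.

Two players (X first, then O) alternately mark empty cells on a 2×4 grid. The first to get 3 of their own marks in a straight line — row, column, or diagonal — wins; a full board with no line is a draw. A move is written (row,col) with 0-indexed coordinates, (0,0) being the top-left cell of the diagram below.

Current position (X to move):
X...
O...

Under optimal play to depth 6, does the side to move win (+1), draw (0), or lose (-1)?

ply 1, X at X.../O... | (0,1)=+0→XX../O...*; (0,2)=+0→X.X./O...; (0,3)=+0→X..X/O...; (1,1)=+0→X.../OX..; (1,2)=+0→X.../O.X.; (1,3)=+0→X.../O..X
ply 2, O at XX../O... | (0,2)=+0→XXO./O...*; (0,3)=-1→XX.O/O...; (1,1)=-1→XX../OO..; (1,2)=-1→XX../O.O.; (1,3)=-1→XX../O..O
ply 3, X at XXO./O... | (0,3)=+0→XXOX/O...*; (1,1)=+0→XXO./OX..; (1,2)=+0→XXO./O.X.; (1,3)=+0→XXO./O..X
ply 4, O at XXOX/O... | (1,1)=+0→XXOX/OO..*; (1,2)=+0→XXOX/O.O.; (1,3)=+0→XXOX/O..O
ply 5, X at XXOX/OO.. | (1,2)=+0→XXOX/OOX.*; (1,3)=-1→XXOX/OO.X
ply 6, O at XXOX/OOX. | (1,3)=+0→XXOX/OOXO*
ply 7: XXOX/OOXO is terminal +0 (X); from X.../O... depth 6

value(X.../O..., X) = 0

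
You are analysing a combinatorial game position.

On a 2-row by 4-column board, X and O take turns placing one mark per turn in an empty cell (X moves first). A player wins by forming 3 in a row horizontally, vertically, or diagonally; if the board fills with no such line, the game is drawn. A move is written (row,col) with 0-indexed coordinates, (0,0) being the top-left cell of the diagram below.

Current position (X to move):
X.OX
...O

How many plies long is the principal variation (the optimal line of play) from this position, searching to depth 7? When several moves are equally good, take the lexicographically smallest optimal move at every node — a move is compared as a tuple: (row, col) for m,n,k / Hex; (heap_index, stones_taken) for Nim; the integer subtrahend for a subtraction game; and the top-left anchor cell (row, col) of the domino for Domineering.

PV length from [X.OX/...O]: 4 plies

[X.OX/...O] X move#1: (0,1):+0/XXOX/...O*, (1,0):+0/X.OX/X..O, (1,1):+0/X.OX/.X.O, (1,2):+0/X.OX/..XO
[XXOX/...O] O move#2: (1,0):+0/XXOX/O..O*, (1,1):+0/XXOX/.O.O, (1,2):+0/XXOX/..OO
[XXOX/O..O] X move#3: (1,1):+0/XXOX/OX.O*, (1,2):+0/XXOX/O.XO
[XXOX/OX.O] O move#4: (1,2):+0/XXOX/OXOO*
[XXOX/OXOO] end (terminal +0, X#5); searched X.OX/...O to 7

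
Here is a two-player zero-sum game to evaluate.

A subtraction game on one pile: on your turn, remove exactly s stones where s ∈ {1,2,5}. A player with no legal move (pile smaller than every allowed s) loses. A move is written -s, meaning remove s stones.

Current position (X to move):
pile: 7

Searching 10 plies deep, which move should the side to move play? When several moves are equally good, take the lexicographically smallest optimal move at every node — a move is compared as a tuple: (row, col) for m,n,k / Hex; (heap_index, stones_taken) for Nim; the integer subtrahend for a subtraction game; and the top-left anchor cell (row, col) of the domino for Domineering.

X's best at [7]: -1

p1 X@[7]: -1[6]+1* -2[5]-1 -5[2]-1
p2 O@[6]: -1[5]-1* -2[4]-1 -5[1]-1
p3 X@[5]: -1[4]-1 -2[3]+1* -5[0]+1
p4 O@[3]: -1[2]-1* -2[1]-1
p5 X@[2]: -1[1]-1 -2[0]+1*
p6 O@[0] terminal -1; root [7] d10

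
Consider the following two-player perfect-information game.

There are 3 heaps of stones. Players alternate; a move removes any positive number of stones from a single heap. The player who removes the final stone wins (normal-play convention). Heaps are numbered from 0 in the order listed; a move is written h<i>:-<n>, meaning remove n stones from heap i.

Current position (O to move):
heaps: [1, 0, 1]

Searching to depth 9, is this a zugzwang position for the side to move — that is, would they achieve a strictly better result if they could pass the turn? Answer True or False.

zugzwang((1,0,1), O) = True

p1 O@[(1,0,1)]: h0:-1[(0,0,1)]-1* h2:-1[(1,0,0)]-1
p2 X@[(0,0,1)]: h2:-1[(0,0,0)]+1*
p3 O@[(0,0,0)] terminal -1; root [(1,0,1)] d9
if O skipped the turn, X would face:
~ p1 X@[(1,0,1)]: h0:-1[(0,0,1)]-1* h2:-1[(1,0,0)]-1
~ p2 O@[(0,0,1)]: h2:-1[(0,0,0)]+1*
~ p3 X@[(0,0,0)] terminal -1; root [(1,0,1)] d9
compare (O): move=-1 vs pass=+1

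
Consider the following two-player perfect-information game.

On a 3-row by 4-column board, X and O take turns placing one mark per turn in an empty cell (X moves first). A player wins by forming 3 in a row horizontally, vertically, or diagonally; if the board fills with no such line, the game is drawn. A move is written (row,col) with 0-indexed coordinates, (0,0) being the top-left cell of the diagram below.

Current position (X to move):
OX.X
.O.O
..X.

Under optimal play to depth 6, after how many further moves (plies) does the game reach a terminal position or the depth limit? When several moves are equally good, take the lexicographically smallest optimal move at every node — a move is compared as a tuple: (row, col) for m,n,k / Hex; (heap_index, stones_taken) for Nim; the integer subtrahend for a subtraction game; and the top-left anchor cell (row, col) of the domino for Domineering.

p1 X@[OX.X/.O.O/..X.]: (0,2)[OXXX/.O.O/..X.]+1* (1,0)[OX.X/XO.O/..X.]-1 (1,2)[OX.X/.OXO/..X.]+1 (2,0)[OX.X/.O.O/X.X.]-1 (2,1)[OX.X/.O.O/.XX.]-1 (2,3)[OX.X/.O.O/..XX]-1
p2 O@[OXXX/.O.O/..X.] terminal -1; root [OX.X/.O.O/..X.] d6

PV length from [OX.X/.O.O/..X.]: 1 ply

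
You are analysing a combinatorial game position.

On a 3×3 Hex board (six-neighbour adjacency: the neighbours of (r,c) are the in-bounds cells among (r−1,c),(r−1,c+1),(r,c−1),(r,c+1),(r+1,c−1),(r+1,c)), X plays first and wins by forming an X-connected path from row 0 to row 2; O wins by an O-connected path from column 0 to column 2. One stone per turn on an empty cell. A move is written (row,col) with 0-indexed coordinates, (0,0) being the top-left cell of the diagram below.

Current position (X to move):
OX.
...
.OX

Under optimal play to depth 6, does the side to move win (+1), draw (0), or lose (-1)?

p1 X@[OX./.../.OX]: (0,2)[OXX/.../.OX]+1* (1,0)[OX./X../.OX]+1 (1,1)[OX./.X./.OX]+1 (1,2)[OX./..X/.OX]+1 (2,0)[OX./.../XOX]+1
p2 O@[OXX/.../.OX]: (1,0)[OXX/O../.OX]-1* (1,1)[OXX/.O./.OX]-1 (1,2)[OXX/..O/.OX]-1 (2,0)[OXX/.../OOX]-1
p3 X@[OXX/O../.OX]: (1,1)[OXX/OX./.OX]+1* (1,2)[OXX/O.X/.OX]+1 (2,0)[OXX/O../XOX]+1
p4 O@[OXX/OX./.OX]: (1,2)[OXX/OXO/.OX]-1* (2,0)[OXX/OX./OOX]-1
p5 X@[OXX/OXO/.OX]: (2,0)[OXX/OXO/XOX]+1*
p6 O@[OXX/OXO/XOX] terminal -1; root [OX./.../.OX] d6

value(OX./.../.OX, X) = +1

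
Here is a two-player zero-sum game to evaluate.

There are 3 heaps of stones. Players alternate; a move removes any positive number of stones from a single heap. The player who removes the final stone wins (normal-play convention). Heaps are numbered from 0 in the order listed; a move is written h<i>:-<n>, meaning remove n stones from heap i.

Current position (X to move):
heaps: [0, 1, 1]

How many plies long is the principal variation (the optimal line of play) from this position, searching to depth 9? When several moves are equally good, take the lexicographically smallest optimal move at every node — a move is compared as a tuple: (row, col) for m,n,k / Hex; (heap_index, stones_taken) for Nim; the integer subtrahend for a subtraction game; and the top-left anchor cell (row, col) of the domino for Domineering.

PV length from [(0,1,1)]: 2 plies

p1 X@[(0,1,1)]: h1:-1[(0,0,1)]-1* h2:-1[(0,1,0)]-1
p2 O@[(0,0,1)]: h2:-1[(0,0,0)]+1*
p3 X@[(0,0,0)] terminal -1; root [(0,1,1)] d9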